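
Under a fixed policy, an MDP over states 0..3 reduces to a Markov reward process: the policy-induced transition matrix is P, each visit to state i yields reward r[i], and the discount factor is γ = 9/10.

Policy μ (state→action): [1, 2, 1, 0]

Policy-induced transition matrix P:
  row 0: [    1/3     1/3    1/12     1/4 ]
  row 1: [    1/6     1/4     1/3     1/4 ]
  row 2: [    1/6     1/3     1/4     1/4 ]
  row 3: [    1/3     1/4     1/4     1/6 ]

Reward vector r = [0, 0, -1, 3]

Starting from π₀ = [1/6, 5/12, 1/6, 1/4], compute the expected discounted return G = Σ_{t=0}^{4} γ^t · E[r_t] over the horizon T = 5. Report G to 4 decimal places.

G = 1.9782

t=0: π = [0.1667, 0.4167, 0.1667, 0.2500], E[r] = 0.5833, γ^t·E[r] = 0.583333, running G = 0.583333
t=1: π = [0.2361, 0.2778, 0.2569, 0.2292], E[r] = 0.4306, γ^t·E[r] = 0.387500, running G = 0.970833
t=2: π = [0.2442, 0.2911, 0.2338, 0.2309], E[r] = 0.4589, γ^t·E[r] = 0.371719, running G = 1.342552
t=3: π = [0.2459, 0.2898, 0.2336, 0.2308], E[r] = 0.4587, γ^t·E[r] = 0.334406, running G = 1.676958
t=4: π = [0.2461, 0.2900, 0.2332, 0.2308], E[r] = 0.4591, γ^t·E[r] = 0.301237, running G = 1.978196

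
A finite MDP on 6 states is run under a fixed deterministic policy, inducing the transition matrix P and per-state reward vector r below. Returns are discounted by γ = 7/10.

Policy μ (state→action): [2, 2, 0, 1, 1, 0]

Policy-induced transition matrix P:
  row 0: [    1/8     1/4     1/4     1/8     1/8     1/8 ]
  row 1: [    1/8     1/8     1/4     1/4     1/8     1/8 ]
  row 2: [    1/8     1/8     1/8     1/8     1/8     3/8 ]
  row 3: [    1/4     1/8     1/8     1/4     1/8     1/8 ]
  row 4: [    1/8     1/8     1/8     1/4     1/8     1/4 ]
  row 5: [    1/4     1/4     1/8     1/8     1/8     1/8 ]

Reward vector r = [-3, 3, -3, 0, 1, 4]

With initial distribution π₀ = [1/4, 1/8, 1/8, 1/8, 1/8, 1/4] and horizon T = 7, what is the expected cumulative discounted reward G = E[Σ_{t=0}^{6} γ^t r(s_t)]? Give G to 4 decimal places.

G = 1.0894

t=0: π = [0.2500, 0.1250, 0.1250, 0.1250, 0.1250, 0.2500], E[r] = 0.3750, γ^t·E[r] = 0.375000, running G = 0.375000
t=1: π = [0.1719, 0.1875, 0.1719, 0.1719, 0.1250, 0.1719], E[r] = 0.3438, γ^t·E[r] = 0.240625, running G = 0.615625
t=2: π = [0.1680, 0.1680, 0.1699, 0.1855, 0.1250, 0.1836], E[r] = 0.3496, γ^t·E[r] = 0.171309, running G = 0.786934
t=3: π = [0.1711, 0.1689, 0.1670, 0.1848, 0.1250, 0.1831], E[r] = 0.3499, γ^t·E[r] = 0.120000, running G = 0.906933
t=4: π = [0.1710, 0.1693, 0.1675, 0.1848, 0.1250, 0.1824], E[r] = 0.3468, γ^t·E[r] = 0.083274, running G = 0.990208
t=5: π = [0.1709, 0.1692, 0.1675, 0.1849, 0.1250, 0.1825], E[r] = 0.3472, γ^t·E[r] = 0.058356, running G = 1.048564
t=6: π = [0.1709, 0.1692, 0.1675, 0.1849, 0.1250, 0.1825], E[r] = 0.3473, γ^t·E[r] = 0.040855, running G = 1.089419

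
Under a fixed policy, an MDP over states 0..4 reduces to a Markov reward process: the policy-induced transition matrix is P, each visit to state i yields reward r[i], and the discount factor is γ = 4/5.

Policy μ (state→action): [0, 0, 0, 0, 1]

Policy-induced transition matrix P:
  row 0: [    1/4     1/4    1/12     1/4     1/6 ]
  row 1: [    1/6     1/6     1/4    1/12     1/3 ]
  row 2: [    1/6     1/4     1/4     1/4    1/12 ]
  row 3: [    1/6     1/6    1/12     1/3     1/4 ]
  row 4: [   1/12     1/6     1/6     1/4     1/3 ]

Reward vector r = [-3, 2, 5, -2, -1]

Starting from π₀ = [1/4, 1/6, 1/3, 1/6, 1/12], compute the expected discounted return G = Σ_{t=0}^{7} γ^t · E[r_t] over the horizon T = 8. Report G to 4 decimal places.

t=0: π = [0.2500, 0.1667, 0.3333, 0.1667, 0.0833], E[r] = 0.8333, γ^t·E[r] = 0.833333, running G = 0.833333
t=1: π = [0.1806, 0.2153, 0.1736, 0.2361, 0.1944], E[r] = 0.0903, γ^t·E[r] = 0.072222, running G = 0.905556
t=2: π = [0.1655, 0.1962, 0.1644, 0.2338, 0.2402], E[r] = 0.0098, γ^t·E[r] = 0.006296, running G = 0.911852
t=3: π = [0.1604, 0.1942, 0.1634, 0.2368, 0.2452], E[r] = 0.0054, γ^t·E[r] = 0.002765, running G = 0.914617
t=4: π = [0.1596, 0.1937, 0.1634, 0.2374, 0.2460], E[r] = 0.0046, γ^t·E[r] = 0.001870, running G = 0.916487
t=5: π = [0.1595, 0.1936, 0.1633, 0.2375, 0.2461], E[r] = 0.0043, γ^t·E[r] = 0.001417, running G = 0.917904
t=6: π = [0.1594, 0.1936, 0.1633, 0.2375, 0.2461], E[r] = 0.0043, γ^t·E[r] = 0.001115, running G = 0.919019
t=7: π = [0.1594, 0.1936, 0.1633, 0.2375, 0.2461], E[r] = 0.0042, γ^t·E[r] = 0.000888, running G = 0.919907

G = 0.9199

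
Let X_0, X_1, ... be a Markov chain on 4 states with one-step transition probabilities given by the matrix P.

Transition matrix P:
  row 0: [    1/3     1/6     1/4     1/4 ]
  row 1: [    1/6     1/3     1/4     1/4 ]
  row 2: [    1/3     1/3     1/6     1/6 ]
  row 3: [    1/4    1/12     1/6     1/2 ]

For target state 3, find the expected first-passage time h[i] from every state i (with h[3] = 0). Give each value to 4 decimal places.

First-step conditioning: h[3] = 0; for i ≠ 3, h[i] = 1 + Σ_k P[i][k]·h[k].
  h[0] = 1 + 1/3·h[0] + 1/6·h[1] + 1/4·h[2]
  h[1] = 1 + 1/6·h[0] + 1/3·h[1] + 1/4·h[2]
  h[2] = 1 + 1/3·h[0] + 1/3·h[1] + 1/6·h[2]
Solving the 3×3 linear system over states ≠ 3 gives exactly h = [13/3, 13/3, 14/3, 0] (h[3] = 0 is the target).

h = [4.3333, 4.3333, 4.6667, 0.0000]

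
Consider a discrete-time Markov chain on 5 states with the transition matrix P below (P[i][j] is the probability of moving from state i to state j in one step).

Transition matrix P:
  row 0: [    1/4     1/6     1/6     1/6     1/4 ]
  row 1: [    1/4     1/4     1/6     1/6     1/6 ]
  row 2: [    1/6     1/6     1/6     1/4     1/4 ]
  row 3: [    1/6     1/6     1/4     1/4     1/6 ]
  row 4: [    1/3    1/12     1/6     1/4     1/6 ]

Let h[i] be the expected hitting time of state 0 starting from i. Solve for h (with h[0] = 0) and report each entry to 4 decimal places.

h = [0.0000, 4.3130, 4.6809, 4.7385, 3.9890]

First-step conditioning: h[0] = 0; for i ≠ 0, h[i] = 1 + Σ_k P[i][k]·h[k].
  h[1] = 1 + 1/4·h[1] + 1/6·h[2] + 1/6·h[3] + 1/6·h[4]
  h[2] = 1 + 1/6·h[1] + 1/6·h[2] + 1/4·h[3] + 1/4·h[4]
  h[3] = 1 + 1/6·h[1] + 1/4·h[2] + 1/4·h[3] + 1/6·h[4]
  h[4] = 1 + 1/12·h[1] + 1/6·h[2] + 1/4·h[3] + 1/6·h[4]
Solving the 4×4 linear system over states ≠ 0 gives exactly h = [0, 6284/1457, 220/47, 6904/1457, 5812/1457] (h[0] = 0 is the target).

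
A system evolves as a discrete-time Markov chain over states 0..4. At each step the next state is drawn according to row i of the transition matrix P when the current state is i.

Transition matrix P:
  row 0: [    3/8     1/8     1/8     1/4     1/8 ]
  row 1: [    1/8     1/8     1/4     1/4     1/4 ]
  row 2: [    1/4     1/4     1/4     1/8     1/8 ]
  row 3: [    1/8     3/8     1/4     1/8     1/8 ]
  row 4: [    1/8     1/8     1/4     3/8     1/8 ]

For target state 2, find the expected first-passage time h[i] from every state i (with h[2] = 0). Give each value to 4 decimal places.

h = [5.0909, 4.3636, 0.0000, 4.3636, 4.3636]

First-step conditioning: h[2] = 0; for i ≠ 2, h[i] = 1 + Σ_k P[i][k]·h[k].
  h[0] = 1 + 3/8·h[0] + 1/8·h[1] + 1/4·h[3] + 1/8·h[4]
  h[1] = 1 + 1/8·h[0] + 1/8·h[1] + 1/4·h[3] + 1/4·h[4]
  h[3] = 1 + 1/8·h[0] + 3/8·h[1] + 1/8·h[3] + 1/8·h[4]
  h[4] = 1 + 1/8·h[0] + 1/8·h[1] + 3/8·h[3] + 1/8·h[4]
Solving the 4×4 linear system over states ≠ 2 gives exactly h = [56/11, 48/11, 0, 48/11, 48/11] (h[2] = 0 is the target).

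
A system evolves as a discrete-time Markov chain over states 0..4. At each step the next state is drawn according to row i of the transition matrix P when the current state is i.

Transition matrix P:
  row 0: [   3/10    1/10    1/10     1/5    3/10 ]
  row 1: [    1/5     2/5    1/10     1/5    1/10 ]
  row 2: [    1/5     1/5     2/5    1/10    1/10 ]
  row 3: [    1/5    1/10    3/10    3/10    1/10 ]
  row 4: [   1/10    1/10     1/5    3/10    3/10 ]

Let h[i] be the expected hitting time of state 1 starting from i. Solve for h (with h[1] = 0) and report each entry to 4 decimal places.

First-step conditioning: h[1] = 0; for i ≠ 1, h[i] = 1 + Σ_k P[i][k]·h[k].
  h[0] = 1 + 3/10·h[0] + 1/10·h[2] + 1/5·h[3] + 3/10·h[4]
  h[2] = 1 + 1/5·h[0] + 2/5·h[2] + 1/10·h[3] + 1/10·h[4]
  h[3] = 1 + 1/5·h[0] + 3/10·h[2] + 3/10·h[3] + 1/10·h[4]
  h[4] = 1 + 1/10·h[0] + 1/5·h[2] + 3/10·h[3] + 3/10·h[4]
Solving the 4×4 linear system over states ≠ 1 gives exactly h = [1368/169, 0, 1184/169, 1332/169, 1346/169] (h[1] = 0 is the target).

h = [8.0947, 0.0000, 7.0059, 7.8817, 7.9645]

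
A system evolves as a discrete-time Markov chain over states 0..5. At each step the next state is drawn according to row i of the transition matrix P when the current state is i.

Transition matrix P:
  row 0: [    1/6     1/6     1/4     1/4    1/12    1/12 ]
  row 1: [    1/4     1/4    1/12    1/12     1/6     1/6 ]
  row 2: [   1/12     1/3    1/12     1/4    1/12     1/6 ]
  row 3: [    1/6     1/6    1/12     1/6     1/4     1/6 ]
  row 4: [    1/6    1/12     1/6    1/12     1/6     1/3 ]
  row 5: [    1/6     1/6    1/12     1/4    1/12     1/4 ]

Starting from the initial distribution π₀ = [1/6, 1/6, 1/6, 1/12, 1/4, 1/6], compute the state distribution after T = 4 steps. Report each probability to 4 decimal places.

t=0: π = [0.1667, 0.1667, 0.1667, 0.0833, 0.2500, 0.1667]
t=1: π = [0.1667, 0.1875, 0.1319, 0.1736, 0.1319, 0.2083]
t=2: π = [0.1713, 0.1933, 0.1221, 0.1823, 0.1389, 0.1921]
t=3: π = [0.1726, 0.1916, 0.1235, 0.1794, 0.1414, 0.1916]
t=4: π = [0.1723, 0.1914, 0.1239, 0.1796, 0.1410, 0.1918]

π = [0.1723, 0.1914, 0.1239, 0.1796, 0.1410, 0.1918]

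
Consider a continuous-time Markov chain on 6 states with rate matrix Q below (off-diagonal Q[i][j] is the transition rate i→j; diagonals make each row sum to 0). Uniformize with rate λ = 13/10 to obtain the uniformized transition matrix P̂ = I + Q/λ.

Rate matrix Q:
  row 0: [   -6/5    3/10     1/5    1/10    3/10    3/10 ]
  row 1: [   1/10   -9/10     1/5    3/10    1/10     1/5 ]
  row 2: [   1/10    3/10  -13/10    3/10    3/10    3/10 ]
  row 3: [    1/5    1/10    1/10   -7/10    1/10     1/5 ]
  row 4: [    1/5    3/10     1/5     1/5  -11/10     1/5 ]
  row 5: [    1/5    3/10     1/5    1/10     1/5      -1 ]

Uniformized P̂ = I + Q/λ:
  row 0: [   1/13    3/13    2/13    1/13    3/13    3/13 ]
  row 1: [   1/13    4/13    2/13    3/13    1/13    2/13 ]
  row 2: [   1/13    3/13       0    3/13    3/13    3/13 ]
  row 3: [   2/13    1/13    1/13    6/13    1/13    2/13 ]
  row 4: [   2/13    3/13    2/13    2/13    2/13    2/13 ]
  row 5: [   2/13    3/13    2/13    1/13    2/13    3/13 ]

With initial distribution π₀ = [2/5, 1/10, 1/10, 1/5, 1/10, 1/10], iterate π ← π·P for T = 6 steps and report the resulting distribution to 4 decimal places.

t=0: π = [0.4000, 0.1000, 0.1000, 0.2000, 0.1000, 0.1000]
t=1: π = [0.1077, 0.2077, 0.1231, 0.1923, 0.1692, 0.2000]
t=2: π = [0.1201, 0.2172, 0.1201, 0.2148, 0.1408, 0.1870]
t=3: π = [0.1187, 0.2144, 0.1188, 0.2223, 0.1391, 0.1867]
t=4: π = [0.1191, 0.2131, 0.1185, 0.2244, 0.1385, 0.1865]
t=5: π = [0.1192, 0.2126, 0.1184, 0.2249, 0.1385, 0.1865]
t=6: π = [0.1192, 0.2125, 0.1183, 0.2250, 0.1385, 0.1865]

π = [0.1192, 0.2125, 0.1183, 0.2250, 0.1385, 0.1865]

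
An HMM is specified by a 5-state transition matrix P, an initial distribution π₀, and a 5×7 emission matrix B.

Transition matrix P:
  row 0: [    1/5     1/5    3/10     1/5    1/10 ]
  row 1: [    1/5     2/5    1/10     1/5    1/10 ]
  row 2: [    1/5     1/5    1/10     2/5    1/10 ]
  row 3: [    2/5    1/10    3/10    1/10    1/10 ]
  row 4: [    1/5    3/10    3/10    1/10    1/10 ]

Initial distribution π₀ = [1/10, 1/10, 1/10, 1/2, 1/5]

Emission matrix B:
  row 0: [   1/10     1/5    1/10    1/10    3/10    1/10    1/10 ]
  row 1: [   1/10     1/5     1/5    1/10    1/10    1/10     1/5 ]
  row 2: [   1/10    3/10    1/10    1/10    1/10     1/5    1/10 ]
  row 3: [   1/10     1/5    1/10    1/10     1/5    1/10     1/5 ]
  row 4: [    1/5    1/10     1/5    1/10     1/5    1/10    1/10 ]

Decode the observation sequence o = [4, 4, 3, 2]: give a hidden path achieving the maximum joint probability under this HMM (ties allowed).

path = [3, 0, 1, 1]

t=0: δ = [3.000e-02, 1.000e-02, 1.000e-02, 1.000e-01, 4.000e-02]  (obs o_0=4)
t=1: δ = [1.200e-02, 1.200e-03, 3.000e-03, 2.000e-03, 2.000e-03]  ψ = [3, 4, 3, 3, 3]  (obs o_1=4)
t=2: δ = [2.400e-04, 2.400e-04, 3.600e-04, 2.400e-04, 1.200e-04]  ψ = [0, 0, 0, 0, 0]  (obs o_2=3)
t=3: δ = [9.600e-06, 1.920e-05, 7.200e-06, 1.440e-05, 7.200e-06]  ψ = [3, 1, 0, 2, 2]  (obs o_3=2)
backtrack: best end state = 1; path = [3, 0, 1, 1]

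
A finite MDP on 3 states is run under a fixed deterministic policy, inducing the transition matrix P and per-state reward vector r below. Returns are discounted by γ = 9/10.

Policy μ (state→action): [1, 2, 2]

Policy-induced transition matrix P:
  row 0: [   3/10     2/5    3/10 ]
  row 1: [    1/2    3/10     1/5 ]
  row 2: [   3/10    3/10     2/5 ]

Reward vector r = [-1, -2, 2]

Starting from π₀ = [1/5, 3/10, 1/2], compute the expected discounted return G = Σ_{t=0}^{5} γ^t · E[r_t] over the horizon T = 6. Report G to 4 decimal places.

t=0: π = [0.2000, 0.3000, 0.5000], E[r] = 0.2000, γ^t·E[r] = 0.200000, running G = 0.200000
t=1: π = [0.3600, 0.3200, 0.3200], E[r] = -0.3600, γ^t·E[r] = -0.324000, running G = -0.124000
t=2: π = [0.3640, 0.3360, 0.3000], E[r] = -0.4360, γ^t·E[r] = -0.353160, running G = -0.477160
t=3: π = [0.3672, 0.3364, 0.2964], E[r] = -0.4472, γ^t·E[r] = -0.326009, running G = -0.803169
t=4: π = [0.3673, 0.3367, 0.2960], E[r] = -0.4487, γ^t·E[r] = -0.294405, running G = -1.097574
t=5: π = [0.3673, 0.3367, 0.2959], E[r] = -0.4489, γ^t·E[r] = -0.265097, running G = -1.362671

G = -1.3627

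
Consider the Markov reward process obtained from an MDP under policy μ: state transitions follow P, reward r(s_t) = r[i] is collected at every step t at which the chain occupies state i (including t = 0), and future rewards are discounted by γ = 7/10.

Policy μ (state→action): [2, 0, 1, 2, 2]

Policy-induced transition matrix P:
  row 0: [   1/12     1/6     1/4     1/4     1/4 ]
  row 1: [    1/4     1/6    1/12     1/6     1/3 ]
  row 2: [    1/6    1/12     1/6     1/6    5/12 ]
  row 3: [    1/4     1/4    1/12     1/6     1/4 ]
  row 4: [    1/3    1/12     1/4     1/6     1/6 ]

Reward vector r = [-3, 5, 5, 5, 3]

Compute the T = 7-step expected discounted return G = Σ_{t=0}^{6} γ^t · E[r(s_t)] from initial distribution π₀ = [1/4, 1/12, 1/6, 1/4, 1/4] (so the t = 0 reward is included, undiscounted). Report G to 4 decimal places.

G = 8.0846

t=0: π = [0.2500, 0.0833, 0.1667, 0.2500, 0.2500], E[r] = 2.5000, γ^t·E[r] = 2.500000, running G = 2.500000
t=1: π = [0.2153, 0.1528, 0.1806, 0.1875, 0.2639], E[r] = 2.7500, γ^t·E[r] = 1.925000, running G = 4.425000
t=2: π = [0.2211, 0.1453, 0.1782, 0.1846, 0.2708], E[r] = 2.6898, γ^t·E[r] = 1.318009, running G = 5.743009
t=3: π = [0.2209, 0.1446, 0.1802, 0.1851, 0.2692], E[r] = 2.6945, γ^t·E[r] = 0.924228, running G = 6.667237
t=4: π = [0.2206, 0.1446, 0.1800, 0.1851, 0.2696], E[r] = 2.6958, γ^t·E[r] = 0.647268, running G = 7.314505
t=5: π = [0.2207, 0.1446, 0.1800, 0.1851, 0.2696], E[r] = 2.6952, γ^t·E[r] = 0.452987, running G = 7.767492
t=6: π = [0.2207, 0.1446, 0.1801, 0.1851, 0.2696], E[r] = 2.6954, γ^t·E[r] = 0.317109, running G = 8.084601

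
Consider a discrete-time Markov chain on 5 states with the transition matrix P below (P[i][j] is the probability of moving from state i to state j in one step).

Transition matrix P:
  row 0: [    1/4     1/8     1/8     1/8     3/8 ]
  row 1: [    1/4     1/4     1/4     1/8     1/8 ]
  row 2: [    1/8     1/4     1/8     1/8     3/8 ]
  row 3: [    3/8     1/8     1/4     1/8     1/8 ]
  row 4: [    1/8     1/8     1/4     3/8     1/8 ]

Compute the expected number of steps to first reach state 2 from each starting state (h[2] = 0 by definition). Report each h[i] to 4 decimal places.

First-step conditioning: h[2] = 0; for i ≠ 2, h[i] = 1 + Σ_k P[i][k]·h[k].
  h[0] = 1 + 1/4·h[0] + 1/8·h[1] + 1/8·h[3] + 3/8·h[4]
  h[1] = 1 + 1/4·h[0] + 1/4·h[1] + 1/8·h[3] + 1/8·h[4]
  h[3] = 1 + 3/8·h[0] + 1/8·h[1] + 1/8·h[3] + 1/8·h[4]
  h[4] = 1 + 1/8·h[0] + 1/8·h[1] + 3/8·h[3] + 1/8·h[4]
Solving the 4×4 linear system over states ≠ 2 gives exactly h = [784/153, 2096/459, 0, 2128/459, 2072/459] (h[2] = 0 is the target).

h = [5.1242, 4.5664, 0.0000, 4.6362, 4.5142]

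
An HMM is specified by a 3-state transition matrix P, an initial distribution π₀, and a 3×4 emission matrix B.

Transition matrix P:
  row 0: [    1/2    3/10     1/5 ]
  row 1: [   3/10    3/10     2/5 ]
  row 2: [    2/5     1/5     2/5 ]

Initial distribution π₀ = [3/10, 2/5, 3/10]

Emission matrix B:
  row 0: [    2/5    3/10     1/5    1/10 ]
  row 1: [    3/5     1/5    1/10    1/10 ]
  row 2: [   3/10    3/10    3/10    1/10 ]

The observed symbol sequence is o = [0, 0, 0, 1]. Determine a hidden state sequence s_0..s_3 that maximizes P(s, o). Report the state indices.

path = [1, 1, 1, 2]

t=0: δ = [1.200e-01, 2.400e-01, 9.000e-02]  (obs o_0=0)
t=1: δ = [2.880e-02, 4.320e-02, 2.880e-02]  ψ = [1, 1, 1]  (obs o_1=0)
t=2: δ = [5.760e-03, 7.776e-03, 5.184e-03]  ψ = [0, 1, 1]  (obs o_2=0)
t=3: δ = [8.640e-04, 4.666e-04, 9.331e-04]  ψ = [0, 1, 1]  (obs o_3=1)
backtrack: best end state = 2; path = [1, 1, 1, 2]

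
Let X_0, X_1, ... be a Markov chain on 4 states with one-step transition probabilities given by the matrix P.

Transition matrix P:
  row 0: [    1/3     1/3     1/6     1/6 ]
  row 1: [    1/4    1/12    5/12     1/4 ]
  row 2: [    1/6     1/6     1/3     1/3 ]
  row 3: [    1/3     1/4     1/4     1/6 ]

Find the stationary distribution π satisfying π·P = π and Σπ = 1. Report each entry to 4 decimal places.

π = [0.2677, 0.2129, 0.2871, 0.2323]

Balance equations π_j = Σ_i π_i·P[i][j]:
  π_0 = 1/3·π_0 + 1/4·π_1 + 1/6·π_2 + 1/3·π_3
  π_1 = 1/3·π_0 + 1/12·π_1 + 1/6·π_2 + 1/4·π_3
  π_2 = 1/6·π_0 + 5/12·π_1 + 1/3·π_2 + 1/4·π_3
  normalize: π_0 + π_1 + π_2 + π_3 = 1
Solving the linear system gives exactly π = [83/310, 33/155, 89/310, 36/155].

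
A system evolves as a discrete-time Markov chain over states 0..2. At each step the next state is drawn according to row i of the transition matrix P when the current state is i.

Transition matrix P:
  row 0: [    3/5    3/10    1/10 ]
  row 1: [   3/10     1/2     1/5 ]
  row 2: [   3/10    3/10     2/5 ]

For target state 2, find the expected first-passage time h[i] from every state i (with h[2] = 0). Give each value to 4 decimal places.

h = [7.2727, 6.3636, 0.0000]

First-step conditioning: h[2] = 0; for i ≠ 2, h[i] = 1 + Σ_k P[i][k]·h[k].
  h[0] = 1 + 3/5·h[0] + 3/10·h[1]
  h[1] = 1 + 3/10·h[0] + 1/2·h[1]
Solving the 2×2 linear system over states ≠ 2 gives exactly h = [80/11, 70/11, 0] (h[2] = 0 is the target).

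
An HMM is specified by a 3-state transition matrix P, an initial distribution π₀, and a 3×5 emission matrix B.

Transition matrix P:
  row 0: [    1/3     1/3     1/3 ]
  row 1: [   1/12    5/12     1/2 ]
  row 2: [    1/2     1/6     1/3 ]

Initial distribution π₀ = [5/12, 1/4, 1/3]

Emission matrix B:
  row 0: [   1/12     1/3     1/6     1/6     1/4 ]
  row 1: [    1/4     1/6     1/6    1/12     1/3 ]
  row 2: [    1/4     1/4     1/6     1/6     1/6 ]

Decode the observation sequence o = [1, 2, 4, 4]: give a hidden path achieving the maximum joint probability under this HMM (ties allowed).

t=0: δ = [1.389e-01, 4.167e-02, 8.333e-02]  (obs o_0=1)
t=1: δ = [7.716e-03, 7.716e-03, 7.716e-03]  ψ = [0, 0, 0]  (obs o_1=2)
t=2: δ = [9.645e-04, 1.072e-03, 6.430e-04]  ψ = [2, 1, 1]  (obs o_2=4)
t=3: δ = [8.038e-05, 1.488e-04, 8.931e-05]  ψ = [0, 1, 1]  (obs o_3=4)
backtrack: best end state = 1; path = [0, 1, 1, 1]

path = [0, 1, 1, 1]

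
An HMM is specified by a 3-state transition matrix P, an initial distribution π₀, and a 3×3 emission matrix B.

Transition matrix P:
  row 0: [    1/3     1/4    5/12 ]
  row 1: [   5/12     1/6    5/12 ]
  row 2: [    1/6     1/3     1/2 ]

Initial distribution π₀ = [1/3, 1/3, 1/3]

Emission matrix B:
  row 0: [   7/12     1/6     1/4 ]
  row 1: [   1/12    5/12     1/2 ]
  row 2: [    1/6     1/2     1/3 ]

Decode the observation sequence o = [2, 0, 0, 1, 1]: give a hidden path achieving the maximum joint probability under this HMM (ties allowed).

path = [1, 0, 0, 2, 2]

t=0: δ = [8.333e-02, 1.667e-01, 1.111e-01]  (obs o_0=2)
t=1: δ = [4.051e-02, 3.086e-03, 1.157e-02]  ψ = [1, 2, 1]  (obs o_1=0)
t=2: δ = [7.877e-03, 8.439e-04, 2.813e-03]  ψ = [0, 0, 0]  (obs o_2=0)
t=3: δ = [4.376e-04, 8.205e-04, 1.641e-03]  ψ = [0, 0, 0]  (obs o_3=1)
t=4: δ = [5.698e-05, 2.279e-04, 4.103e-04]  ψ = [1, 2, 2]  (obs o_4=1)
backtrack: best end state = 2; path = [1, 0, 0, 2, 2]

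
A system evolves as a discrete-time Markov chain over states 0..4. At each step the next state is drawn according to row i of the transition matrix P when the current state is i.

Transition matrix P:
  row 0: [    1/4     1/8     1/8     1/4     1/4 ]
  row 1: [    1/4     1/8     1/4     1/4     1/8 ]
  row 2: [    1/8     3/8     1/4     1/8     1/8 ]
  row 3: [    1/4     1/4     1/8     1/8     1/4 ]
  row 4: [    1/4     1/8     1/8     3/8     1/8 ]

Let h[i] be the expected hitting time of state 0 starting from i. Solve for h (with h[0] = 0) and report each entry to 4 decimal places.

First-step conditioning: h[0] = 0; for i ≠ 0, h[i] = 1 + Σ_k P[i][k]·h[k].
  h[1] = 1 + 1/8·h[1] + 1/4·h[2] + 1/4·h[3] + 1/8·h[4]
  h[2] = 1 + 3/8·h[1] + 1/4·h[2] + 1/8·h[3] + 1/8·h[4]
  h[3] = 1 + 1/4·h[1] + 1/8·h[2] + 1/8·h[3] + 1/4·h[4]
  h[4] = 1 + 1/8·h[1] + 1/8·h[2] + 3/8·h[3] + 1/8·h[4]
Solving the 4×4 linear system over states ≠ 0 gives exactly h = [0, 1118/251, 1260/251, 1100/251, 1098/251] (h[0] = 0 is the target).

h = [0.0000, 4.4542, 5.0199, 4.3825, 4.3745]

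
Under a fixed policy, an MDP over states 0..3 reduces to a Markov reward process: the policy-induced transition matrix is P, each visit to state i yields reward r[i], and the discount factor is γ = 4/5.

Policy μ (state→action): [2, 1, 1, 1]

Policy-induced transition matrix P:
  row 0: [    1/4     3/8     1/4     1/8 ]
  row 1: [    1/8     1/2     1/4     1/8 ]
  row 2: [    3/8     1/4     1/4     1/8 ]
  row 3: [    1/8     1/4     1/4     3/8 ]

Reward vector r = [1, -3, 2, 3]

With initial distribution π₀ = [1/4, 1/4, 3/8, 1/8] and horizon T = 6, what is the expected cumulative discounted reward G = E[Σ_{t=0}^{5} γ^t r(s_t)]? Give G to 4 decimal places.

t=0: π = [0.2500, 0.2500, 0.3750, 0.1250], E[r] = 0.6250, γ^t·E[r] = 0.625000, running G = 0.625000
t=1: π = [0.2500, 0.3438, 0.2500, 0.1563], E[r] = 0.1875, γ^t·E[r] = 0.150000, running G = 0.775000
t=2: π = [0.2188, 0.3672, 0.2500, 0.1641], E[r] = 0.1094, γ^t·E[r] = 0.070000, running G = 0.845000
t=3: π = [0.2148, 0.3691, 0.2500, 0.1660], E[r] = 0.1055, γ^t·E[r] = 0.054000, running G = 0.899000
t=4: π = [0.2144, 0.3691, 0.2500, 0.1665], E[r] = 0.1064, γ^t·E[r] = 0.043600, running G = 0.942600
t=5: π = [0.2143, 0.3691, 0.2500, 0.1666], E[r] = 0.1069, γ^t·E[r] = 0.035040, running G = 0.977640

G = 0.9776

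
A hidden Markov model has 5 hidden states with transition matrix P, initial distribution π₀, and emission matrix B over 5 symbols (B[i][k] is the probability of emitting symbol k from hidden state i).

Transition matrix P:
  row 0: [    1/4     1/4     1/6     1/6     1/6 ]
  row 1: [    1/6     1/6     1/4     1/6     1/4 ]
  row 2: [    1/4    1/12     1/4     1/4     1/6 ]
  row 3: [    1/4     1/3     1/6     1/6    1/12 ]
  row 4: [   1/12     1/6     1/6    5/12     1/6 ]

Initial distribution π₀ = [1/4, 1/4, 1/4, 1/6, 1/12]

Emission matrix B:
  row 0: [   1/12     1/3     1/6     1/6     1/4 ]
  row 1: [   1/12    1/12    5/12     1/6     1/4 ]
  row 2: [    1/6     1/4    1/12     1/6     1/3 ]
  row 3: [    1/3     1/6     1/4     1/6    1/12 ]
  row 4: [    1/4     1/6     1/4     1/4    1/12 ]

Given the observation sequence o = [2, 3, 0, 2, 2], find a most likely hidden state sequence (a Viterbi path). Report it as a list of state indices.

path = [1, 4, 3, 1, 1]

t=0: δ = [4.167e-02, 1.042e-01, 2.083e-02, 4.167e-02, 2.083e-02]  (obs o_0=2)
t=1: δ = [2.894e-03, 2.894e-03, 4.340e-03, 2.894e-03, 6.510e-03]  ψ = [1, 1, 1, 1, 1]  (obs o_1=3)
t=2: δ = [9.042e-05, 9.042e-05, 1.808e-04, 9.042e-04, 2.713e-04]  ψ = [2, 4, 2, 4, 4]  (obs o_2=0)
t=3: δ = [3.768e-05, 1.256e-04, 1.256e-05, 3.768e-05, 1.884e-05]  ψ = [3, 3, 3, 3, 3]  (obs o_3=2)
t=4: δ = [3.489e-06, 8.721e-06, 2.616e-06, 5.233e-06, 7.849e-06]  ψ = [1, 1, 1, 1, 1]  (obs o_4=2)
backtrack: best end state = 1; path = [1, 4, 3, 1, 1]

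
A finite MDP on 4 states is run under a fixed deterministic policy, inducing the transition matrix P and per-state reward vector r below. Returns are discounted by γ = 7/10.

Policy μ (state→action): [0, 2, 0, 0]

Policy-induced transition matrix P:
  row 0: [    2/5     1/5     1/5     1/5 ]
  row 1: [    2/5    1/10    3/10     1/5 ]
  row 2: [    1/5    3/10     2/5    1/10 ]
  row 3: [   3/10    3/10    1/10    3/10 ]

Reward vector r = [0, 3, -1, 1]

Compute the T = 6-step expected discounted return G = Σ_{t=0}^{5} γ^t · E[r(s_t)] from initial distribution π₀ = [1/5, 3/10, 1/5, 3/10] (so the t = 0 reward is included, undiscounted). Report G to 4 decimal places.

t=0: π = [0.2000, 0.3000, 0.2000, 0.3000], E[r] = 1.0000, γ^t·E[r] = 1.000000, running G = 1.000000
t=1: π = [0.3300, 0.2200, 0.2400, 0.2100], E[r] = 0.6300, γ^t·E[r] = 0.441000, running G = 1.441000
t=2: π = [0.3310, 0.2230, 0.2490, 0.1970], E[r] = 0.6170, γ^t·E[r] = 0.302330, running G = 1.743330
t=3: π = [0.3305, 0.2223, 0.2524, 0.1948], E[r] = 0.6093, γ^t·E[r] = 0.208990, running G = 1.952320
t=4: π = [0.3300, 0.2225, 0.2532, 0.1942], E[r] = 0.6085, γ^t·E[r] = 0.146096, running G = 2.098416
t=5: π = [0.3299, 0.2225, 0.2535, 0.1941], E[r] = 0.6081, γ^t·E[r] = 0.102207, running G = 2.200623

G = 2.2006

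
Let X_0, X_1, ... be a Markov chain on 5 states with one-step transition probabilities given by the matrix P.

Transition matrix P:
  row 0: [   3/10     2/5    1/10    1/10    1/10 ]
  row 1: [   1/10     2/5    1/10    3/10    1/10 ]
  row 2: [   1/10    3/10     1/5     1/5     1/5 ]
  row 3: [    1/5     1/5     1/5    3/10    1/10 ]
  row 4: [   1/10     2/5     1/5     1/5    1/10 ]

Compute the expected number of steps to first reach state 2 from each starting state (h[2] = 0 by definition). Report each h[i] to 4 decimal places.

h = [7.5404, 7.3609, 0.0000, 6.6427, 6.6966]

First-step conditioning: h[2] = 0; for i ≠ 2, h[i] = 1 + Σ_k P[i][k]·h[k].
  h[0] = 1 + 3/10·h[0] + 2/5·h[1] + 1/10·h[3] + 1/10·h[4]
  h[1] = 1 + 1/10·h[0] + 2/5·h[1] + 3/10·h[3] + 1/10·h[4]
  h[3] = 1 + 1/5·h[0] + 1/5·h[1] + 3/10·h[3] + 1/10·h[4]
  h[4] = 1 + 1/10·h[0] + 2/5·h[1] + 1/5·h[3] + 1/10·h[4]
Solving the 4×4 linear system over states ≠ 2 gives exactly h = [4200/557, 4100/557, 0, 3700/557, 3730/557] (h[2] = 0 is the target).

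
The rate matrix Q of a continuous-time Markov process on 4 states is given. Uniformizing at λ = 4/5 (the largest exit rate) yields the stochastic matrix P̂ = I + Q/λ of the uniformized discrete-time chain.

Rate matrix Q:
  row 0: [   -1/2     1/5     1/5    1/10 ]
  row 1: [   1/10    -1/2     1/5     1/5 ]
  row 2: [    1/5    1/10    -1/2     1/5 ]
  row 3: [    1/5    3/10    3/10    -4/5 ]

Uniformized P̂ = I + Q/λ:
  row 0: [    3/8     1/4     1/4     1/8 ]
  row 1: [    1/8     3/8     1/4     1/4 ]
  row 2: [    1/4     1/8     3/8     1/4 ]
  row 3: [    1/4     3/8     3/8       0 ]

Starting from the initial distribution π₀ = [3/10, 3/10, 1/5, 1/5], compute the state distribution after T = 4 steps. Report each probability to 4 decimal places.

π = [0.2475, 0.2664, 0.3107, 0.1754]

t=0: π = [0.3000, 0.3000, 0.2000, 0.2000]
t=1: π = [0.2500, 0.2875, 0.3000, 0.1625]
t=2: π = [0.2453, 0.2688, 0.3078, 0.1781]
t=3: π = [0.2471, 0.2674, 0.3107, 0.1748]
t=4: π = [0.2475, 0.2664, 0.3107, 0.1754]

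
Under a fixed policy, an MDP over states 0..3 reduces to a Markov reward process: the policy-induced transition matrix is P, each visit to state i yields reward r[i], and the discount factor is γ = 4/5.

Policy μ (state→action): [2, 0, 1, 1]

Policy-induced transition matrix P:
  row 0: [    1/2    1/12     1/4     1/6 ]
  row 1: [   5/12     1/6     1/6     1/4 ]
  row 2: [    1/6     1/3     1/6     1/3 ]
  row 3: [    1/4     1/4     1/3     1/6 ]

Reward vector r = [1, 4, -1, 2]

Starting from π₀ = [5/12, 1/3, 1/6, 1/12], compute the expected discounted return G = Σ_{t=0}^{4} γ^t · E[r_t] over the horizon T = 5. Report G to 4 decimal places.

t=0: π = [0.4167, 0.3333, 0.1667, 0.0833], E[r] = 1.7500, γ^t·E[r] = 1.750000, running G = 1.750000
t=1: π = [0.3958, 0.1667, 0.2153, 0.2222], E[r] = 1.2917, γ^t·E[r] = 1.033333, running G = 2.783333
t=2: π = [0.3588, 0.1881, 0.2367, 0.2164], E[r] = 1.3073, γ^t·E[r] = 0.836667, running G = 3.620000
t=3: π = [0.3513, 0.1943, 0.2326, 0.2218], E[r] = 1.3393, γ^t·E[r] = 0.685704, running G = 4.305704
t=4: π = [0.3508, 0.1946, 0.2329, 0.2216], E[r] = 1.3397, γ^t·E[r] = 0.548760, running G = 4.854464

G = 4.8545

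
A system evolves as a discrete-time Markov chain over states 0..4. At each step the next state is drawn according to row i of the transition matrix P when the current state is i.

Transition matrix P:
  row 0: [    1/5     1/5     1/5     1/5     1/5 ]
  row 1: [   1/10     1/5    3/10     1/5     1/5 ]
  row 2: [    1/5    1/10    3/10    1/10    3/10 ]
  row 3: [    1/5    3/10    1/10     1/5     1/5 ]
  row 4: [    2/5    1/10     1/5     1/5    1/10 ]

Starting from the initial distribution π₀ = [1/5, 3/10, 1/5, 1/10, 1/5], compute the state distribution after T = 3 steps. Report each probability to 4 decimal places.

π = [0.2234, 0.1749, 0.2221, 0.1777, 0.2019]

t=0: π = [0.2000, 0.3000, 0.2000, 0.1000, 0.2000]
t=1: π = [0.2100, 0.1700, 0.2400, 0.1800, 0.2000]
t=2: π = [0.2230, 0.1740, 0.2230, 0.1760, 0.2040]
t=3: π = [0.2234, 0.1749, 0.2221, 0.1777, 0.2019]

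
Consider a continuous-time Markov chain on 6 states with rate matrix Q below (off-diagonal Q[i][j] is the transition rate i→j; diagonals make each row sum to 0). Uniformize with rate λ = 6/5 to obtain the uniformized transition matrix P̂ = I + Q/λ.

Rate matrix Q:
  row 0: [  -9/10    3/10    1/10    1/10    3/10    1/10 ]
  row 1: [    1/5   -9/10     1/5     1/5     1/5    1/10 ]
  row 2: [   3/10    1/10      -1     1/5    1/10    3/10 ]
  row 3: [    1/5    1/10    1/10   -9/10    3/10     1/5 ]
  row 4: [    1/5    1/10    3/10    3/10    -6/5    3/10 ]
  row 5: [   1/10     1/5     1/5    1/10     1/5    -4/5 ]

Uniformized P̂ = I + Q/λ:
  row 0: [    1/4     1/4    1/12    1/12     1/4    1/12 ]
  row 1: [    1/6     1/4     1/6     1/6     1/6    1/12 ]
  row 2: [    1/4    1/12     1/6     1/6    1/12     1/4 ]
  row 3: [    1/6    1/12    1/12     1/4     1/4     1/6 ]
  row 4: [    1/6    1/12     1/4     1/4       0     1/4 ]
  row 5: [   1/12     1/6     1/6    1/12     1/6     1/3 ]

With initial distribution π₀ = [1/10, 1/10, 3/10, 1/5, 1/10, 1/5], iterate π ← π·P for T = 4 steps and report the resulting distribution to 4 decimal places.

t=0: π = [0.1000, 0.1000, 0.3000, 0.2000, 0.1000, 0.2000]
t=1: π = [0.1833, 0.1333, 0.1500, 0.1667, 0.1500, 0.2167]
t=2: π = [0.1764, 0.1542, 0.1500, 0.1597, 0.1583, 0.2014]
t=3: π = [0.1771, 0.1552, 0.1519, 0.1617, 0.1558, 0.1984]
t=4: π = [0.1775, 0.1552, 0.1514, 0.1618, 0.1563, 0.1977]

π = [0.1775, 0.1552, 0.1514, 0.1618, 0.1563, 0.1977]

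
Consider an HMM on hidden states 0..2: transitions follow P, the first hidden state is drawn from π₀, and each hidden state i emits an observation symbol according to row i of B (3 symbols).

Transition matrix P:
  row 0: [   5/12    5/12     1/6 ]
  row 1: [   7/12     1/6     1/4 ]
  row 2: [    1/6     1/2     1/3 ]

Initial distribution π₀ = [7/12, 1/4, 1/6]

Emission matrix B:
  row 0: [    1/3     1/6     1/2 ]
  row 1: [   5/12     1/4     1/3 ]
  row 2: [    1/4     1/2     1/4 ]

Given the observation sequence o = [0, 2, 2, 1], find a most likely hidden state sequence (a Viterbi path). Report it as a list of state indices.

path = [0, 0, 0, 1]

t=0: δ = [1.944e-01, 1.042e-01, 4.167e-02]  (obs o_0=0)
t=1: δ = [4.051e-02, 2.701e-02, 8.102e-03]  ψ = [0, 0, 0]  (obs o_1=2)
t=2: δ = [8.439e-03, 5.626e-03, 1.688e-03]  ψ = [0, 0, 0]  (obs o_2=2)
t=3: δ = [5.861e-04, 8.791e-04, 7.033e-04]  ψ = [0, 0, 0]  (obs o_3=1)
backtrack: best end state = 1; path = [0, 0, 0, 1]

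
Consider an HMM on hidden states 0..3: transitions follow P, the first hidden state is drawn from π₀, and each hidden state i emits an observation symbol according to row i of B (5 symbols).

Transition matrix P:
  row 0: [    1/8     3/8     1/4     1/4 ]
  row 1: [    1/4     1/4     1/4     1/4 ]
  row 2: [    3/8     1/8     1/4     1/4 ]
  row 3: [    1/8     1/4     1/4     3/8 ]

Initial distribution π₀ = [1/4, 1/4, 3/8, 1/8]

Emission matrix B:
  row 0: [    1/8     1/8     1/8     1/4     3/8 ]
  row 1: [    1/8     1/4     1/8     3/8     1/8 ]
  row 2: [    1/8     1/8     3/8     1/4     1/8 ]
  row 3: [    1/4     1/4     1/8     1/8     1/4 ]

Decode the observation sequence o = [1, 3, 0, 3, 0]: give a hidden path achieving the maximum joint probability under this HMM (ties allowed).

path = [1, 1, 3, 1, 3]

t=0: δ = [3.125e-02, 6.250e-02, 4.688e-02, 3.125e-02]  (obs o_0=1)
t=1: δ = [4.395e-03, 5.859e-03, 3.906e-03, 1.953e-03]  ψ = [2, 1, 1, 1]  (obs o_1=3)
t=2: δ = [1.831e-04, 2.060e-04, 1.831e-04, 3.662e-04]  ψ = [1, 0, 1, 1]  (obs o_2=0)
t=3: δ = [1.717e-05, 3.433e-05, 2.289e-05, 1.717e-05]  ψ = [2, 3, 3, 3]  (obs o_3=3)
t=4: δ = [1.073e-06, 1.073e-06, 1.073e-06, 2.146e-06]  ψ = [1, 1, 1, 1]  (obs o_4=0)
backtrack: best end state = 3; path = [1, 1, 3, 1, 3]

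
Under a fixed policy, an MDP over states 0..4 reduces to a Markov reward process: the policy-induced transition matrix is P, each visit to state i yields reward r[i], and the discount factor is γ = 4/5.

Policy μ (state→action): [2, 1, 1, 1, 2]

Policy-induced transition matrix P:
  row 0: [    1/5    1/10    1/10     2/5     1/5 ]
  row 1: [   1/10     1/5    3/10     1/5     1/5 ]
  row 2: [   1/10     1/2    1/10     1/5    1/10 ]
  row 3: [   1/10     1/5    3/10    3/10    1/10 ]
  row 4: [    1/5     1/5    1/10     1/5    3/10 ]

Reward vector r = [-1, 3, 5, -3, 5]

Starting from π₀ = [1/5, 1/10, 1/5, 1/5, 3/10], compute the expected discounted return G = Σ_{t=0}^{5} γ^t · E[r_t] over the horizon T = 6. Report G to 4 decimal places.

t=0: π = [0.2000, 0.1000, 0.2000, 0.2000, 0.3000], E[r] = 2.0000, γ^t·E[r] = 2.000000, running G = 2.000000
t=1: π = [0.1500, 0.2400, 0.1600, 0.2600, 0.1900], E[r] = 1.5400, γ^t·E[r] = 1.232000, running G = 3.232000
t=2: π = [0.1340, 0.2330, 0.2000, 0.2560, 0.1770], E[r] = 1.6820, γ^t·E[r] = 1.076480, running G = 4.308480
t=3: π = [0.1311, 0.2466, 0.1978, 0.2524, 0.1721], E[r] = 1.7010, γ^t·E[r] = 0.870912, running G = 5.179392
t=4: π = [0.1303, 0.2462, 0.1998, 0.2515, 0.1722], E[r] = 1.7139, γ^t·E[r] = 0.702030, running G = 5.881422
t=5: π = [0.1303, 0.2469, 0.1995, 0.2512, 0.1721], E[r] = 1.7150, γ^t·E[r] = 0.561971, running G = 6.443392

G = 6.4434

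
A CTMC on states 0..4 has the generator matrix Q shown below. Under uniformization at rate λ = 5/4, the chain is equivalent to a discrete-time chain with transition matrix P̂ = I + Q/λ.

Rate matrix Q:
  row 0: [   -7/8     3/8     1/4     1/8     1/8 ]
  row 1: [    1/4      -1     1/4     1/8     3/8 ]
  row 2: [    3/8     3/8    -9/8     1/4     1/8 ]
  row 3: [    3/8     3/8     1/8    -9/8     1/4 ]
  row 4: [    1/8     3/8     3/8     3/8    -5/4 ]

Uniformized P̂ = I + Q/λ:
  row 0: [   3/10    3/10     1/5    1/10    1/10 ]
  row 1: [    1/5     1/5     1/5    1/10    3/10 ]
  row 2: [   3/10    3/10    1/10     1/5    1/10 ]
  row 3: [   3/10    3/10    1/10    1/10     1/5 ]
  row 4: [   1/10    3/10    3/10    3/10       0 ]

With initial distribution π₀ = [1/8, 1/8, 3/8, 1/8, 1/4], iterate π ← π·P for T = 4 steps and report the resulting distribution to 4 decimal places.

t=0: π = [0.1250, 0.1250, 0.3750, 0.1250, 0.2500]
t=1: π = [0.2375, 0.2875, 0.1750, 0.1875, 0.1125]
t=2: π = [0.2488, 0.2713, 0.1750, 0.1400, 0.1650]
t=3: π = [0.2399, 0.2729, 0.1850, 0.1505, 0.1518]
t=4: π = [0.2424, 0.2727, 0.1816, 0.1489, 0.1545]

π = [0.2424, 0.2727, 0.1816, 0.1489, 0.1545]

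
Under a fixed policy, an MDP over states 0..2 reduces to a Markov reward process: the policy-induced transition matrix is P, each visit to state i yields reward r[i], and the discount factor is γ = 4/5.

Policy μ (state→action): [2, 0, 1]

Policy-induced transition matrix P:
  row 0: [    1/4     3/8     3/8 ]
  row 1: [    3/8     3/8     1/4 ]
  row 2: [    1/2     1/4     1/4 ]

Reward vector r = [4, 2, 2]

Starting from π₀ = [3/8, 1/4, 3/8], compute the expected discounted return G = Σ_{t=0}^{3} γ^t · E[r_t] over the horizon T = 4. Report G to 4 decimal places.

G = 8.0968

t=0: π = [0.3750, 0.2500, 0.3750], E[r] = 2.7500, γ^t·E[r] = 2.750000, running G = 2.750000
t=1: π = [0.3750, 0.3281, 0.2969], E[r] = 2.7500, γ^t·E[r] = 2.200000, running G = 4.950000
t=2: π = [0.3652, 0.3379, 0.2969], E[r] = 2.7305, γ^t·E[r] = 1.747500, running G = 6.697500
t=3: π = [0.3665, 0.3379, 0.2957], E[r] = 2.7329, γ^t·E[r] = 1.399250, running G = 8.096750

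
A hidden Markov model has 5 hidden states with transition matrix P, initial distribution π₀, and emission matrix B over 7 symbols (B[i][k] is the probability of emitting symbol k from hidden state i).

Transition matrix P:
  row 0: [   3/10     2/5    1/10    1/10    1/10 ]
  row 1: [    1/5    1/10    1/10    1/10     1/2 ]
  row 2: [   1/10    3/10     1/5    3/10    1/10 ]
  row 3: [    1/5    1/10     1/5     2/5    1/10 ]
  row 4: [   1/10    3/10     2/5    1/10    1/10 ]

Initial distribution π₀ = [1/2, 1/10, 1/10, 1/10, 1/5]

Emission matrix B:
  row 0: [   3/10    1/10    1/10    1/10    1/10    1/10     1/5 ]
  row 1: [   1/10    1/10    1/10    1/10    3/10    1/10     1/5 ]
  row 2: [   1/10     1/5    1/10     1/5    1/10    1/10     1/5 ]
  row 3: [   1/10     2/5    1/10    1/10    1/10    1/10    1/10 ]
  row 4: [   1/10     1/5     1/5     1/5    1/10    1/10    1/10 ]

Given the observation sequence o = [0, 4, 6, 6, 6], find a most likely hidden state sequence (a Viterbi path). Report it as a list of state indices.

t=0: δ = [1.500e-01, 1.000e-02, 1.000e-02, 1.000e-02, 2.000e-02]  (obs o_0=0)
t=1: δ = [4.500e-03, 1.800e-02, 1.500e-03, 1.500e-03, 1.500e-03]  ψ = [0, 0, 0, 0, 0]  (obs o_1=4)
t=2: δ = [7.200e-04, 3.600e-04, 3.600e-04, 1.800e-04, 9.000e-04]  ψ = [1, 0, 1, 1, 1]  (obs o_2=6)
t=3: δ = [4.320e-05, 5.760e-05, 7.200e-05, 1.080e-05, 1.800e-05]  ψ = [0, 0, 4, 2, 1]  (obs o_3=6)
t=4: δ = [2.592e-06, 4.320e-06, 2.880e-06, 2.160e-06, 2.880e-06]  ψ = [0, 2, 2, 2, 1]  (obs o_4=6)
backtrack: best end state = 1; path = [0, 1, 4, 2, 1]

path = [0, 1, 4, 2, 1]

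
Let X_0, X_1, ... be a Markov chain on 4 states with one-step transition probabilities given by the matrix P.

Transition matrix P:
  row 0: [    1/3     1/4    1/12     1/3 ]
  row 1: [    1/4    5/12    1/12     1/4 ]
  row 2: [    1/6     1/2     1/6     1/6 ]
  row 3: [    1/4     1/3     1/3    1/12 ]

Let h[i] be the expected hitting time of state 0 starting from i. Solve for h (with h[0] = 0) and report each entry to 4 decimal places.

h = [0.0000, 4.2054, 4.5804, 4.2857]

First-step conditioning: h[0] = 0; for i ≠ 0, h[i] = 1 + Σ_k P[i][k]·h[k].
  h[1] = 1 + 5/12·h[1] + 1/12·h[2] + 1/4·h[3]
  h[2] = 1 + 1/2·h[1] + 1/6·h[2] + 1/6·h[3]
  h[3] = 1 + 1/3·h[1] + 1/3·h[2] + 1/12·h[3]
Solving the 3×3 linear system over states ≠ 0 gives exactly h = [0, 471/112, 513/112, 30/7] (h[0] = 0 is the target).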